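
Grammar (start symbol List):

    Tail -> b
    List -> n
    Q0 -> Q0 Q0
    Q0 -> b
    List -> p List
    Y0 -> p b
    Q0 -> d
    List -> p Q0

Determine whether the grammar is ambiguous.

Witness: p b b b

Derivation 1: List ⇒ p Q0 ⇒ p Q0 Q0 ⇒ p Q0 Q0 Q0 ⇒ p b Q0 Q0 ⇒ p b b Q0 ⇒ p b b b
Derivation 2: List ⇒ p Q0 ⇒ p Q0 Q0 ⇒ p b Q0 ⇒ p b Q0 Q0 ⇒ p b b Q0 ⇒ p b b b

Two distinct leftmost derivations for the same string.

Ambiguous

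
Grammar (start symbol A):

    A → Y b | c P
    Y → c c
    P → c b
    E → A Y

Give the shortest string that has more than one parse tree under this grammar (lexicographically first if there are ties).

length 3: c c b has 2 parse trees

Two derivations of c c b:
  A ⇒ Y b ⇒ c c b
  A ⇒ c P ⇒ c c b

c c b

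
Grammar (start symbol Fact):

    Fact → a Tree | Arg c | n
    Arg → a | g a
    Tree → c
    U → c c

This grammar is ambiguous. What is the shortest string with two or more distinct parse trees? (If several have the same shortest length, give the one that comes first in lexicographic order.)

a c

length 1: no string has ≥2 trees
length 2: a c has 2 parse trees

Two derivations of a c:
  Fact ⇒ a Tree ⇒ a c
  Fact ⇒ Arg c ⇒ a c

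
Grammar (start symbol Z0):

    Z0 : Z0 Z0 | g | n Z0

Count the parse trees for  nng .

Parse trees for nng:
  [Z0 n [Z0 n [Z0 g]]]

1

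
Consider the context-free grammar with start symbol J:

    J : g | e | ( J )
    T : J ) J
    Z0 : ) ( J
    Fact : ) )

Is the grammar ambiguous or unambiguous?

Unambiguous

Only J is reachable from J; ignoring the rest: Each string is a nest of matched brackets around a single atom. An opening bracket forces the recursive rule; an atom forces the base rule.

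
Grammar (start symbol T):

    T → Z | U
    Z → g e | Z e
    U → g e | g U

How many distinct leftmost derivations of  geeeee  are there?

1

Parse trees for geeeee:
  [T [Z [Z [Z [Z [Z g e] e] e] e] e]]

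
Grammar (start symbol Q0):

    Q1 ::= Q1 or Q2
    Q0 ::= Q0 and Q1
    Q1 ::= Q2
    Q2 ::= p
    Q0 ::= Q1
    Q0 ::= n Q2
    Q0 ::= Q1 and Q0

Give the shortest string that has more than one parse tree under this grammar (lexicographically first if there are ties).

p and p

length 1: no string has ≥2 trees
length 2: no string has ≥2 trees
length 3: p and p has 2 parse trees

Two derivations of p and p:
  Q0 ⇒ Q0 and Q1 ⇒ Q1 and Q1 ⇒ Q2 and Q1 ⇒ p and Q1 ⇒ p and Q2 ⇒ p and p
  Q0 ⇒ Q1 and Q0 ⇒ Q2 and Q0 ⇒ p and Q0 ⇒ p and Q1 ⇒ p and Q2 ⇒ p and p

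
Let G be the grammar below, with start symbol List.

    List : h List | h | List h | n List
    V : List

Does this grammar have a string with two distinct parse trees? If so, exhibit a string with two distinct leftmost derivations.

Ambiguous

Witness: h h

Derivation 1: List ⇒ h List ⇒ h h
Derivation 2: List ⇒ List h ⇒ h h

Two distinct leftmost derivations for the same string.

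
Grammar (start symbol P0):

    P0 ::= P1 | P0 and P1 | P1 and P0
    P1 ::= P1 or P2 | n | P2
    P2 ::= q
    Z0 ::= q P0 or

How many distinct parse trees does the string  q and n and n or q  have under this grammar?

4

Parse trees for q and n and n or q:
  [P0 [P0 [P0 [P1 [P2 q]]] and [P1 n]] and [P1 [P1 n] or [P2 q]]]
  [P0 [P0 [P1 [P2 q]] and [P0 [P1 n]]] and [P1 [P1 n] or [P2 q]]]
  [P0 [P1 [P2 q]] and [P0 [P0 [P1 n]] and [P1 [P1 n] or [P2 q]]]]
  [P0 [P1 [P2 q]] and [P0 [P1 n] and [P0 [P1 [P1 n] or [P2 q]]]]]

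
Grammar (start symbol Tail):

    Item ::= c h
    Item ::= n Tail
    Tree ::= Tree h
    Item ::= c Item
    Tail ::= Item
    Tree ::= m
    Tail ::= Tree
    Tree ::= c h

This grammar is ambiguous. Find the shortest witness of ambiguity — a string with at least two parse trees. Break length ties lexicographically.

c h

length 1: no string has ≥2 trees
length 2: c h has 2 parse trees

Two derivations of c h:
  Tail ⇒ Item ⇒ c h
  Tail ⇒ Tree ⇒ c h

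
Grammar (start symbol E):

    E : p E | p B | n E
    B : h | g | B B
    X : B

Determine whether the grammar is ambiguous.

Ambiguous

Witness: p g g g

Derivation 1: E ⇒ p B ⇒ p B B ⇒ p g B ⇒ p g B B ⇒ p g g B ⇒ p g g g
Derivation 2: E ⇒ p B ⇒ p B B ⇒ p B B B ⇒ p g B B ⇒ p g g B ⇒ p g g g

Two distinct leftmost derivations for the same string.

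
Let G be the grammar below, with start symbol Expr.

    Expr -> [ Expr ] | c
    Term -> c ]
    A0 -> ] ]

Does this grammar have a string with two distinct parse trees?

Unambiguous

(Term, A0 are unreachable from Expr, so their rules don't affect L(Expr).) L(Expr) is { openⁿ atom closeⁿ : n ≥ 0 }. The bracket depth fixes n, and the derivation is forced at every step.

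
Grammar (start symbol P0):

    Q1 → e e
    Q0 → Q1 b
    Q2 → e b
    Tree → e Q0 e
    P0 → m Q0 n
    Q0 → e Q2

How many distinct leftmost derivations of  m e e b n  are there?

Parse trees for m e e b n:
  [P0 m [Q0 [Q1 e e] b] n]
  [P0 m [Q0 e [Q2 e b]] n]

2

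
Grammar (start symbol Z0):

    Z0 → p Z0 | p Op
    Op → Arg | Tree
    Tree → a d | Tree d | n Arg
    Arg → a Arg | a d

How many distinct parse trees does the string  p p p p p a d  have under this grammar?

Parse trees for p p p p p a d:
  [Z0 p [Z0 p [Z0 p [Z0 p [Z0 p [Op [Arg a d]]]]]]]
  [Z0 p [Z0 p [Z0 p [Z0 p [Z0 p [Op [Tree a d]]]]]]]

2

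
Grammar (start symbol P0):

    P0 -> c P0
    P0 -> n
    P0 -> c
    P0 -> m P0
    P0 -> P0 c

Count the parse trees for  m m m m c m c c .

Parse trees for m m m m c m c c:
  [P0 m [P0 m [P0 m [P0 m [P0 c [P0 m [P0 c [P0 c]]]]]]]]
  [P0 m [P0 m [P0 m [P0 m [P0 c [P0 m [P0 [P0 c] c]]]]]]]
  [P0 m [P0 m [P0 m [P0 m [P0 c [P0 [P0 m [P0 c]] c]]]]]]
  [P0 m [P0 m [P0 m [P0 m [P0 [P0 c [P0 m [P0 c]]] c]]]]]
  [P0 m [P0 m [P0 m [P0 [P0 m [P0 c [P0 m [P0 c]]]] c]]]]
  [P0 m [P0 m [P0 [P0 m [P0 m [P0 c [P0 m [P0 c]]]]] c]]]
  [P0 m [P0 [P0 m [P0 m [P0 m [P0 c [P0 m [P0 c]]]]]] c]]
  [P0 [P0 m [P0 m [P0 m [P0 m [P0 c [P0 m [P0 c]]]]]]] c]

8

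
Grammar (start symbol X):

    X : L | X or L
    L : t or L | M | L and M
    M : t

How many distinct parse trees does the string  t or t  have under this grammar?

2

Parse trees for t or t:
  [X [L t or [L [M t]]]]
  [X [X [L [M t]]] or [L [M t]]]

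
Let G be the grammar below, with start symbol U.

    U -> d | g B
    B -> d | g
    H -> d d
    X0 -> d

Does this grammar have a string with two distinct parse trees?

Only U, B are reachable from U; ignoring the rest: Restricted to the reachable nonterminals, every rule has the form A → t or A → t B, and no two rules for the same A share a first terminal. The grammar encodes a DFA — one run per string.

Unambiguous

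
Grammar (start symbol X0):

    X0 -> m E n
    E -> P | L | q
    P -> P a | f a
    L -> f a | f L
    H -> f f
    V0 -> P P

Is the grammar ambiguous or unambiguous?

Ambiguous

Witness: m f a n

Derivation 1: X0 ⇒ m E n ⇒ m P n ⇒ m f a n
Derivation 2: X0 ⇒ m E n ⇒ m L n ⇒ m f a n

Two distinct leftmost derivations for the same string.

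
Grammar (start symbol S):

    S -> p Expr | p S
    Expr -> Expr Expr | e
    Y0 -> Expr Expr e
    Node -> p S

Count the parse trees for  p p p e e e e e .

Parse trees for p p p e e e e e (showing first 6 of 14):
  [S p [S p [S p [Expr [Expr e] [Expr [Expr e] [Expr [Expr e] [Expr [Expr e] [Expr e]]]]]]]]
  [S p [S p [S p [Expr [Expr e] [Expr [Expr e] [Expr [Expr [Expr e] [Expr e]] [Expr e]]]]]]]
  [S p [S p [S p [Expr [Expr e] [Expr [Expr [Expr e] [Expr e]] [Expr [Expr e] [Expr e]]]]]]]
  [S p [S p [S p [Expr [Expr e] [Expr [Expr [Expr e] [Expr [Expr e] [Expr e]]] [Expr e]]]]]]
  [S p [S p [S p [Expr [Expr e] [Expr [Expr [Expr [Expr e] [Expr e]] [Expr e]] [Expr e]]]]]]
  [S p [S p [S p [Expr [Expr [Expr e] [Expr e]] [Expr [Expr e] [Expr [Expr e] [Expr e]]]]]]]

14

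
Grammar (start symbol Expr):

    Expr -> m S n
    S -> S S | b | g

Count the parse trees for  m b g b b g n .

14

Parse trees for m b g b b g n (showing first 6 of 14):
  [Expr m [S [S b] [S [S g] [S [S b] [S [S b] [S g]]]]] n]
  [Expr m [S [S b] [S [S g] [S [S [S b] [S b]] [S g]]]] n]
  [Expr m [S [S b] [S [S [S g] [S b]] [S [S b] [S g]]]] n]
  [Expr m [S [S b] [S [S [S g] [S [S b] [S b]]] [S g]]] n]
  [Expr m [S [S b] [S [S [S [S g] [S b]] [S b]] [S g]]] n]
  [Expr m [S [S [S b] [S g]] [S [S b] [S [S b] [S g]]]] n]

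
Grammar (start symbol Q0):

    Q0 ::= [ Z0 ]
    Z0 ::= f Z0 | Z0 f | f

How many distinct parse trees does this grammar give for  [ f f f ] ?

Parse trees for [ f f f ]:
  [Q0 [ [Z0 f [Z0 f [Z0 f]]] ]]
  [Q0 [ [Z0 f [Z0 [Z0 f] f]] ]]
  [Q0 [ [Z0 [Z0 f [Z0 f]] f] ]]
  [Q0 [ [Z0 [Z0 [Z0 f] f] f] ]]

4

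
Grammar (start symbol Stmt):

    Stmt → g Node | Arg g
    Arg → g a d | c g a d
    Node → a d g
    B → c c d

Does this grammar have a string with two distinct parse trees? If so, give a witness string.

Witness: g a d g

Derivation 1: Stmt ⇒ g Node ⇒ g a d g
Derivation 2: Stmt ⇒ Arg g ⇒ g a d g

Two distinct leftmost derivations for the same string.

Ambiguous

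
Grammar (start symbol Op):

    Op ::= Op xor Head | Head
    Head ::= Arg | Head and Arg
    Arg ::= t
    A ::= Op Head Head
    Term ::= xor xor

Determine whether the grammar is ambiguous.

Only Op, Head, Arg are reachable from Op; ignoring the rest: The grammar is stratified — Op handles 'xor' (left-recursive), Head handles 'and', Arg atoms. Each operator has a fixed associativity and precedence level, so every string has one parse.

Unambiguous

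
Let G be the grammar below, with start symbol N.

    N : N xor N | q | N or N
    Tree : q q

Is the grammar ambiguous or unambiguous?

Ambiguous

Witness: q or q or q

Derivation 1: N ⇒ N or N ⇒ q or N ⇒ q or N or N ⇒ q or q or N ⇒ q or q or q
Derivation 2: N ⇒ N or N ⇒ N or N or N ⇒ q or N or N ⇒ q or q or N ⇒ q or q or q

Two distinct leftmost derivations for the same string.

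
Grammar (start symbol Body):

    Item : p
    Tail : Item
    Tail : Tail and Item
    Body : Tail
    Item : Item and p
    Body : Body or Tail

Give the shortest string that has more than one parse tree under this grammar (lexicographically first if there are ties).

length 1: no string has ≥2 trees
length 3: p and p has 2 parse trees

Two derivations of p and p:
  Body ⇒ Tail ⇒ Item ⇒ Item and p ⇒ p and p
  Body ⇒ Tail ⇒ Tail and Item ⇒ Item and Item ⇒ p and Item ⇒ p and p

p and p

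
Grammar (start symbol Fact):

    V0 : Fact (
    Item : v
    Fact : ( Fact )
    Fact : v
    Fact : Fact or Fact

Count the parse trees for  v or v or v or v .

5

Parse trees for v or v or v or v:
  [Fact [Fact v] or [Fact [Fact v] or [Fact [Fact v] or [Fact v]]]]
  [Fact [Fact v] or [Fact [Fact [Fact v] or [Fact v]] or [Fact v]]]
  [Fact [Fact [Fact v] or [Fact v]] or [Fact [Fact v] or [Fact v]]]
  [Fact [Fact [Fact v] or [Fact [Fact v] or [Fact v]]] or [Fact v]]
  [Fact [Fact [Fact [Fact v] or [Fact v]] or [Fact v]] or [Fact v]]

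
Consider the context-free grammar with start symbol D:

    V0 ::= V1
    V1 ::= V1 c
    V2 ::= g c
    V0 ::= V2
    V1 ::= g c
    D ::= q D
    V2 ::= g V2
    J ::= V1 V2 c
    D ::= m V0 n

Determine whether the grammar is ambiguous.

Ambiguous

Witness: m g c n

Derivation 1: D ⇒ m V0 n ⇒ m V1 n ⇒ m g c n
Derivation 2: D ⇒ m V0 n ⇒ m V2 n ⇒ m g c n

Two distinct leftmost derivations for the same string.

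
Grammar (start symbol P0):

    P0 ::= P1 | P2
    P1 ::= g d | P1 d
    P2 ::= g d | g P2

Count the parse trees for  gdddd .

1

Parse trees for gdddd:
  [P0 [P1 [P1 [P1 [P1 g d] d] d] d]]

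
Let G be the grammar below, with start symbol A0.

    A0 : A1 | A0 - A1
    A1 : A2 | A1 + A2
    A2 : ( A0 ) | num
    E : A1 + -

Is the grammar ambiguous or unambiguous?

Unambiguous

(E is unreachable from A0, so its rules don't affect L(A0).) The grammar is stratified — A0 handles '-' (left-recursive), A1 handles '+', A2 atoms. Each operator has a fixed associativity and precedence level, so every string has one parse.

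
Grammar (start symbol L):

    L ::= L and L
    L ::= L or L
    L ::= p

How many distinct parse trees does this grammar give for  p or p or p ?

Parse trees for p or p or p:
  [L [L p] or [L [L p] or [L p]]]
  [L [L [L p] or [L p]] or [L p]]

2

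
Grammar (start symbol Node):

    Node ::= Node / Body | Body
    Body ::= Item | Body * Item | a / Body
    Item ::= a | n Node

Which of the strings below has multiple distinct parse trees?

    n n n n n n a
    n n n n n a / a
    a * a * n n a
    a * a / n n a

n n n n n a / a

n n n n n n a: 1 tree
n n n n n a / a: 7 trees
a * a * n n a: 1 tree
a * a / n n a: 1 tree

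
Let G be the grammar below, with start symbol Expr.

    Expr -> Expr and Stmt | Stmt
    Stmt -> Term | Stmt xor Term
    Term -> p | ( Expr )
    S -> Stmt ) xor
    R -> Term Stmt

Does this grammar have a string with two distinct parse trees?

Unambiguous

(S, R are unreachable from Expr, so their rules don't affect L(Expr).) Expr → Expr and Stmt | Stmt  ;  Stmt → Stmt xor Term | Term  — a left-associative chain with Term at the bottom. Each string factors uniquely by precedence.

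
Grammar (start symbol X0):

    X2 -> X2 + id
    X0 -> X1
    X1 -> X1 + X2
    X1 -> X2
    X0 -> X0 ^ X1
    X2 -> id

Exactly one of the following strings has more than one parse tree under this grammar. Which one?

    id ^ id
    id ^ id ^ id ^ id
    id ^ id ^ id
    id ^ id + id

id ^ id: 1 tree
id ^ id ^ id ^ id: 1 tree
id ^ id ^ id: 1 tree
id ^ id + id: 2 trees

id ^ id + id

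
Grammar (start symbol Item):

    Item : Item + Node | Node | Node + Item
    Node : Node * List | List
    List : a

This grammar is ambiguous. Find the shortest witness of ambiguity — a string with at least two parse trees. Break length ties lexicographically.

a + a

length 1: no string has ≥2 trees
length 3: a + a has 2 parse trees

Two derivations of a + a:
  Item ⇒ Item + Node ⇒ Node + Node ⇒ List + Node ⇒ a + Node ⇒ a + List ⇒ a + a
  Item ⇒ Node + Item ⇒ List + Item ⇒ a + Item ⇒ a + Node ⇒ a + List ⇒ a + a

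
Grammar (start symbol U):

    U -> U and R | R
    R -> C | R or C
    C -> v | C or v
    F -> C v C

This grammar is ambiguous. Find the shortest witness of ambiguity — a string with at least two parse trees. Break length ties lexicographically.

length 1: no string has ≥2 trees
length 3: v or v has 2 parse trees

Two derivations of v or v:
  U ⇒ R ⇒ C ⇒ C or v ⇒ v or v
  U ⇒ R ⇒ R or C ⇒ C or C ⇒ v or C ⇒ v or v

v or v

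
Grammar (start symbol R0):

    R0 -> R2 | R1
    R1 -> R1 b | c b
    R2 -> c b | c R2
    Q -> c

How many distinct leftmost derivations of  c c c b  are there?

Parse trees for c c c b:
  [R0 [R2 c [R2 c [R2 c b]]]]

1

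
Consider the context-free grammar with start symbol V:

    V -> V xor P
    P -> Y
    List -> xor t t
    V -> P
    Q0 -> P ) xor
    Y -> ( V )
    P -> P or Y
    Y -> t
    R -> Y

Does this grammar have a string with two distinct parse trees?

Only V, P, Y are reachable from V; ignoring the rest: V → V xor P | P  ;  P → P or Y | Y  — a left-associative chain with Y at the bottom. Each string factors uniquely by precedence.

Unambiguous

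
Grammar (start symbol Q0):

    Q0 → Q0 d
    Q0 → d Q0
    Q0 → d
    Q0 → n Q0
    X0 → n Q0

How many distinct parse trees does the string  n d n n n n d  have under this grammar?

Parse trees for n d n n n n d:
  [Q0 n [Q0 d [Q0 n [Q0 n [Q0 n [Q0 n [Q0 d]]]]]]]

1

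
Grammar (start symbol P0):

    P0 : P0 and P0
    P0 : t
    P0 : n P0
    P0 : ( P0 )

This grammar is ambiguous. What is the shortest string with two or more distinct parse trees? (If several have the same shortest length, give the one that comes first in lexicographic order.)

length 1: no string has ≥2 trees
length 2: no string has ≥2 trees
length 3: no string has ≥2 trees
length 4: n t and t has 2 parse trees

Two derivations of n t and t:
  P0 ⇒ P0 and P0 ⇒ n P0 and P0 ⇒ n t and P0 ⇒ n t and t
  P0 ⇒ n P0 ⇒ n P0 and P0 ⇒ n t and P0 ⇒ n t and t

n t and t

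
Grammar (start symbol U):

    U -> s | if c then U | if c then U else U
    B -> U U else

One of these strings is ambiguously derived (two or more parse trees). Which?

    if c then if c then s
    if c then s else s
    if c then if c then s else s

if c then if c then s: 1 tree
if c then s else s: 1 tree
if c then if c then s else s: 2 trees

if c then if c then s else s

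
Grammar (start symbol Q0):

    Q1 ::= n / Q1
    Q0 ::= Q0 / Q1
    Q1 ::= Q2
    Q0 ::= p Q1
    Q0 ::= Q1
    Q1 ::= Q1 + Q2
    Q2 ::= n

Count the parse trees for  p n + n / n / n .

2

Parse trees for p n + n / n / n:
  [Q0 [Q0 p [Q1 [Q1 [Q2 n]] + [Q2 n]]] / [Q1 n / [Q1 [Q2 n]]]]
  [Q0 [Q0 [Q0 p [Q1 [Q1 [Q2 n]] + [Q2 n]]] / [Q1 [Q2 n]]] / [Q1 [Q2 n]]]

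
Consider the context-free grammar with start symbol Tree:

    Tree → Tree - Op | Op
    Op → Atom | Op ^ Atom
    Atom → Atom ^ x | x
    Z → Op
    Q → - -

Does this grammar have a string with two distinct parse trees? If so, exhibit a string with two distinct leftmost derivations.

Ambiguous

Witness: x ^ x

Derivation 1: Tree ⇒ Op ⇒ Atom ⇒ Atom ^ x ⇒ x ^ x
Derivation 2: Tree ⇒ Op ⇒ Op ^ Atom ⇒ Atom ^ Atom ⇒ x ^ Atom ⇒ x ^ x

Two distinct leftmost derivations for the same string.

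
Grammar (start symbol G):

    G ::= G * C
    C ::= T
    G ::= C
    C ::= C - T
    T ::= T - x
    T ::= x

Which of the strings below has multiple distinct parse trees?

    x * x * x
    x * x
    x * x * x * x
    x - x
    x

x * x * x: 1 tree
x * x: 1 tree
x * x * x * x: 1 tree
x - x: 2 trees
x: 1 tree

x - x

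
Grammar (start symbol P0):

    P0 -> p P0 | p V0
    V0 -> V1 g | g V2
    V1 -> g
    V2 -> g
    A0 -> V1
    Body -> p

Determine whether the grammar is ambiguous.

Ambiguous

Witness: p g g

Derivation 1: P0 ⇒ p V0 ⇒ p V1 g ⇒ p g g
Derivation 2: P0 ⇒ p V0 ⇒ p g V2 ⇒ p g g

Two distinct leftmost derivations for the same string.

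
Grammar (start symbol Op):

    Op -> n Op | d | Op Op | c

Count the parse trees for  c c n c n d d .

30

Parse trees for c c n c n d d (showing first 6 of 30):
  [Op [Op c] [Op [Op c] [Op n [Op [Op c] [Op n [Op [Op d] [Op d]]]]]]]
  [Op [Op c] [Op [Op c] [Op n [Op [Op c] [Op [Op n [Op d]] [Op d]]]]]]
  [Op [Op c] [Op [Op c] [Op n [Op [Op [Op c] [Op n [Op d]]] [Op d]]]]]
  [Op [Op c] [Op [Op c] [Op [Op n [Op c]] [Op n [Op [Op d] [Op d]]]]]]
  [Op [Op c] [Op [Op c] [Op [Op n [Op c]] [Op [Op n [Op d]] [Op d]]]]]
  [Op [Op c] [Op [Op c] [Op [Op n [Op [Op c] [Op n [Op d]]]] [Op d]]]]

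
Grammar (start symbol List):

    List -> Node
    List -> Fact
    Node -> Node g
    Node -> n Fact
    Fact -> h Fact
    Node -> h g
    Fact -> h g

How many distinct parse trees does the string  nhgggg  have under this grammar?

1

Parse trees for nhgggg:
  [List [Node [Node [Node [Node n [Fact h g]] g] g] g]]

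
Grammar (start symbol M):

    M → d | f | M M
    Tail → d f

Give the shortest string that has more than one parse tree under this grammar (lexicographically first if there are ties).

d d d

length 1: no string has ≥2 trees
length 2: no string has ≥2 trees
length 3: d d d has 2 parse trees

Two derivations of d d d:
  M ⇒ M M ⇒ d M ⇒ d M M ⇒ d d M ⇒ d d d
  M ⇒ M M ⇒ M M M ⇒ d M M ⇒ d d M ⇒ d d d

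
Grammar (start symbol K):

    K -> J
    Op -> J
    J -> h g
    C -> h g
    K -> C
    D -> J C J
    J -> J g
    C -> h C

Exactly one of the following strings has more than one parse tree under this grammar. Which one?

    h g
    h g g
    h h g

h g: 2 trees
h g g: 1 tree
h h g: 1 tree

h g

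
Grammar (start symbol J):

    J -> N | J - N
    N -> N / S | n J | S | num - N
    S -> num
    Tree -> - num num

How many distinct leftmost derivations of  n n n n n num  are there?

1

Parse trees for n n n n n num:
  [J [N n [J [N n [J [N n [J [N n [J [N n [J [N [S num]]]]]]]]]]]]]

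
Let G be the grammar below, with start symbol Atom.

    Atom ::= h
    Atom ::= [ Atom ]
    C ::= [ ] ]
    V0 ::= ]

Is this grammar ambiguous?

Unambiguous

(C, V0 are unreachable from Atom, so their rules don't affect L(Atom).) Each string is a nest of matched brackets around a single atom. An opening bracket forces the recursive rule; an atom forces the base rule.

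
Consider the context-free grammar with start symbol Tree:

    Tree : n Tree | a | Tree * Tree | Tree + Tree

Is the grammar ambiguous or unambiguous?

Ambiguous

Witness: n a * a

Derivation 1: Tree ⇒ n Tree ⇒ n Tree * Tree ⇒ n a * Tree ⇒ n a * a
Derivation 2: Tree ⇒ Tree * Tree ⇒ n Tree * Tree ⇒ n a * Tree ⇒ n a * a

Two distinct leftmost derivations for the same string.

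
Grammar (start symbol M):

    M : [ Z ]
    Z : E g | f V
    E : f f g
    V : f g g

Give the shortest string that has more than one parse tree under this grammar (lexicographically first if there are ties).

[ f f g g ]

length 6: [ f f g g ] has 2 parse trees

Two derivations of [ f f g g ]:
  M ⇒ [ Z ] ⇒ [ E g ] ⇒ [ f f g g ]
  M ⇒ [ Z ] ⇒ [ f V ] ⇒ [ f f g g ]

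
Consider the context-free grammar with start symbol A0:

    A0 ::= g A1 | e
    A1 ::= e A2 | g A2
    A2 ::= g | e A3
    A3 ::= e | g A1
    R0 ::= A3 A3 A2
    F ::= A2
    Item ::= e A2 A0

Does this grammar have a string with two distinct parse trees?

Unambiguous

(R0, F, Item are unreachable from A0, so their rules don't affect L(A0).) Each reachable nonterminal has at most one production per leading terminal, and all productions are right-linear; the derivation is determined token-by-token.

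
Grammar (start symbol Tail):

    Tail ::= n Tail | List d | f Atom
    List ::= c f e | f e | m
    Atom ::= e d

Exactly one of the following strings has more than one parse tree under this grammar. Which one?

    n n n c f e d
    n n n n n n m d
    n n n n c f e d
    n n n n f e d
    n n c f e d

n n n c f e d: 1 tree
n n n n n n m d: 1 tree
n n n n c f e d: 1 tree
n n n n f e d: 2 trees
n n c f e d: 1 tree

n n n n f e d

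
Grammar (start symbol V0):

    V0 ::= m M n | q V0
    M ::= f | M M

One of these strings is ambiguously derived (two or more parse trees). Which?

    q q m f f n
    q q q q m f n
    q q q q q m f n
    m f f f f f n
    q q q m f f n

m f f f f f n

q q m f f n: 1 tree
q q q q m f n: 1 tree
q q q q q m f n: 1 tree
m f f f f f n: 14 trees
q q q m f f n: 1 tree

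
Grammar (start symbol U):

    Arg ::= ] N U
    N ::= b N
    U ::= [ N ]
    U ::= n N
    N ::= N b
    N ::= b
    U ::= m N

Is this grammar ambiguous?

Witness: m b b

Derivation 1: U ⇒ m N ⇒ m b N ⇒ m b b
Derivation 2: U ⇒ m N ⇒ m N b ⇒ m b b

Two distinct leftmost derivations for the same string.

Ambiguous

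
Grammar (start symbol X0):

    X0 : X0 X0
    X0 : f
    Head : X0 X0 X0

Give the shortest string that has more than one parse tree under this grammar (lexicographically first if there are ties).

f f f

length 1: no string has ≥2 trees
length 2: no string has ≥2 trees
length 3: f f f has 2 parse trees

Two derivations of f f f:
  X0 ⇒ X0 X0 ⇒ X0 X0 X0 ⇒ f X0 X0 ⇒ f f X0 ⇒ f f f
  X0 ⇒ X0 X0 ⇒ f X0 ⇒ f X0 X0 ⇒ f f X0 ⇒ f f f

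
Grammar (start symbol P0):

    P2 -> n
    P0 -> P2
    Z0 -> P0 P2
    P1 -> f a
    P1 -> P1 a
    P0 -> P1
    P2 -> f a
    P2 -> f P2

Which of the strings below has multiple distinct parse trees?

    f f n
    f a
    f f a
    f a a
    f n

f f n: 1 tree
f a: 2 trees
f f a: 1 tree
f a a: 1 tree
f n: 1 tree

f a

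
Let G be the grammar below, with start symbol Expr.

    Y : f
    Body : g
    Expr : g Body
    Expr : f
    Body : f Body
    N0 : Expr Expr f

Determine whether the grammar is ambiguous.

Unambiguous

(N0, Y are unreachable from Expr, so their rules don't affect L(Expr).) The reachable rules are right-linear with at most one rule per (nonterminal, next-terminal) pair. Each input token forces the next rule, so parsing is deterministic.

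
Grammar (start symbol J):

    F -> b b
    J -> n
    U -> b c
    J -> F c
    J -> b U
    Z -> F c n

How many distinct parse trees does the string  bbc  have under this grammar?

Parse trees for bbc:
  [J [F b b] c]
  [J b [U b c]]

2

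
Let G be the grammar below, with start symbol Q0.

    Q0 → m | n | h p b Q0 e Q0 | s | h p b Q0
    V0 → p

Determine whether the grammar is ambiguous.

Ambiguous

Witness: h p b h p b m e m

Derivation 1: Q0 ⇒ h p b Q0 e Q0 ⇒ h p b h p b Q0 e Q0 ⇒ h p b h p b m e Q0 ⇒ h p b h p b m e m
Derivation 2: Q0 ⇒ h p b Q0 ⇒ h p b h p b Q0 e Q0 ⇒ h p b h p b m e Q0 ⇒ h p b h p b m e m

Two distinct leftmost derivations for the same string.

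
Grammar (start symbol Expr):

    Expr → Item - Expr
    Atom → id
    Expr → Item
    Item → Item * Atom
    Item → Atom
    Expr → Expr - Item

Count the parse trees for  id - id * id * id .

2

Parse trees for id - id * id * id:
  [Expr [Item [Atom id]] - [Expr [Item [Item [Item [Atom id]] * [Atom id]] * [Atom id]]]]
  [Expr [Expr [Item [Atom id]]] - [Item [Item [Item [Atom id]] * [Atom id]] * [Atom id]]]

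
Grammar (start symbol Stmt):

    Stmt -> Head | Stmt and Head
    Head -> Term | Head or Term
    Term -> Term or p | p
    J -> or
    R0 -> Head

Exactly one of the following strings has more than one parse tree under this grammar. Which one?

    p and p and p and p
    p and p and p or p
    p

p and p and p and p: 1 tree
p and p and p or p: 2 trees
p: 1 tree

p and p and p or p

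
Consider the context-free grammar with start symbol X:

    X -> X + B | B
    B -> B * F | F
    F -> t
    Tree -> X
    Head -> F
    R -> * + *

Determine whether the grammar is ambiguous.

Only X, B, F are reachable from X; ignoring the rest: X → X + B | B  ;  B → B * F | F  — a left-associative chain with F at the bottom. Each string factors uniquely by precedence.

Unambiguous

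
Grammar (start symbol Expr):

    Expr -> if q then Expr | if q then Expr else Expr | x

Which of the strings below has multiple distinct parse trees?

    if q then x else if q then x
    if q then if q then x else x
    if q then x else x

if q then if q then x else x

if q then x else if q then x: 1 tree
if q then if q then x else x: 2 trees
if q then x else x: 1 tree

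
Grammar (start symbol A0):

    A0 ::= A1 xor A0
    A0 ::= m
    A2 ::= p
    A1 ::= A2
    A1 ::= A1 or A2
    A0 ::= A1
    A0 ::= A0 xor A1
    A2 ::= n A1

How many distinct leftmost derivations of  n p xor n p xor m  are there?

1

Parse trees for n p xor n p xor m:
  [A0 [A1 [A2 n [A1 [A2 p]]]] xor [A0 [A1 [A2 n [A1 [A2 p]]]] xor [A0 m]]]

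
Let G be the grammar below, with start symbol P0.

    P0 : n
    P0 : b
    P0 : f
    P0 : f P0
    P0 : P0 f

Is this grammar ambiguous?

Witness: f f

Derivation 1: P0 ⇒ f P0 ⇒ f f
Derivation 2: P0 ⇒ P0 f ⇒ f f

Two distinct leftmost derivations for the same string.

Ambiguous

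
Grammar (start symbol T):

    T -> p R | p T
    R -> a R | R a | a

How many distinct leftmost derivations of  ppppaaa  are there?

4

Parse trees for ppppaaa:
  [T p [T p [T p [T p [R a [R a [R a]]]]]]]
  [T p [T p [T p [T p [R a [R [R a] a]]]]]]
  [T p [T p [T p [T p [R [R a [R a]] a]]]]]
  [T p [T p [T p [T p [R [R [R a] a] a]]]]]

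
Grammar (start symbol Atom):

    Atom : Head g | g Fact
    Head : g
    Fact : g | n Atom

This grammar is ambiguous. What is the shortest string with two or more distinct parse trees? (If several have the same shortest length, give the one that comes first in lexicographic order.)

length 2: g g has 2 parse trees

Two derivations of g g:
  Atom ⇒ Head g ⇒ g g
  Atom ⇒ g Fact ⇒ g g

g g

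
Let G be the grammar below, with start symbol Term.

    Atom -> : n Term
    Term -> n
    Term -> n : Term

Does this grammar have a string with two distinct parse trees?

Unambiguous

(Atom is unreachable from Term, so its rules don't affect L(Term).) Right-recursive list with a separator: after each atom, whether the separator follows determines the rule. One parse per string.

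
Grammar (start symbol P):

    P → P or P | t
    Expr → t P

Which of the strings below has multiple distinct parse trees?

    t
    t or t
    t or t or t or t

t or t or t or t

t: 1 tree
t or t: 1 tree
t or t or t or t: 5 trees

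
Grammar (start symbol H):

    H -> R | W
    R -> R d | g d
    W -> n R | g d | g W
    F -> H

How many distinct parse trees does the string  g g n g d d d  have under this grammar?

Parse trees for g g n g d d d:
  [H [W g [W g [W n [R [R [R g d] d] d]]]]]

1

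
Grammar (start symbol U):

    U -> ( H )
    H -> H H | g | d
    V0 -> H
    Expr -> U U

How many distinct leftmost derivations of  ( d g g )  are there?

2

Parse trees for ( d g g ):
  [U ( [H [H d] [H [H g] [H g]]] )]
  [U ( [H [H [H d] [H g]] [H g]] )]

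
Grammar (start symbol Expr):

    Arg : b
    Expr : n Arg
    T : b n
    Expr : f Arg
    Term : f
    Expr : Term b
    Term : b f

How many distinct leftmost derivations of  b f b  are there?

Parse trees for b f b:
  [Expr [Term b f] b]

1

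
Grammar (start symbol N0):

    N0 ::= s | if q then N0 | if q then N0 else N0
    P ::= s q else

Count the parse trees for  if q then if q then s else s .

Parse trees for if q then if q then s else s:
  [N0 if q then [N0 if q then [N0 s] else [N0 s]]]
  [N0 if q then [N0 if q then [N0 s]] else [N0 s]]

2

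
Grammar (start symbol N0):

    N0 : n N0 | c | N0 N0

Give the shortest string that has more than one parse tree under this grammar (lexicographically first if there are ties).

c c c

length 1: no string has ≥2 trees
length 2: no string has ≥2 trees
length 3: c c c has 2 parse trees

Two derivations of c c c:
  N0 ⇒ N0 N0 ⇒ c N0 ⇒ c N0 N0 ⇒ c c N0 ⇒ c c c
  N0 ⇒ N0 N0 ⇒ N0 N0 N0 ⇒ c N0 N0 ⇒ c c N0 ⇒ c c c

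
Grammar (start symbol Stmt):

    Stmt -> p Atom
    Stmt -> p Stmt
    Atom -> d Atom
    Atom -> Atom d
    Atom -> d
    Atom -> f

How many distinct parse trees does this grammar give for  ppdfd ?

Parse trees for ppdfd:
  [Stmt p [Stmt p [Atom d [Atom [Atom f] d]]]]
  [Stmt p [Stmt p [Atom [Atom d [Atom f]] d]]]

2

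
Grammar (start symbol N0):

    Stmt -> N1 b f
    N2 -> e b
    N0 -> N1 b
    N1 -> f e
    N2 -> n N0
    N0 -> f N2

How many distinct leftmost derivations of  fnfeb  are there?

Parse trees for fnfeb:
  [N0 f [N2 n [N0 [N1 f e] b]]]
  [N0 f [N2 n [N0 f [N2 e b]]]]

2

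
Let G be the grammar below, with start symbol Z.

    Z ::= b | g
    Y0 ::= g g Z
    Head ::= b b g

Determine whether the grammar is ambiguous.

Only Z is reachable from Z; ignoring the rest: Restricted to the reachable nonterminals, every rule has the form A → t or A → t B, and no two rules for the same A share a first terminal. The grammar encodes a DFA — one run per string.

Unambiguous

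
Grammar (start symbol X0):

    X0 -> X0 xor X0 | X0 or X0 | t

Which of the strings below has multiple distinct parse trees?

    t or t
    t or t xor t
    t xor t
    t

t or t: 1 tree
t or t xor t: 2 trees
t xor t: 1 tree
t: 1 tree

t or t xor t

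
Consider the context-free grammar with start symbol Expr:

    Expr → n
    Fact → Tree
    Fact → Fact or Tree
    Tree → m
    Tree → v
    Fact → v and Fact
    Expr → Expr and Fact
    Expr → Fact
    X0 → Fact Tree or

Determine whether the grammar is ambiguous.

Ambiguous

Witness: v and m

Derivation 1: Expr ⇒ Expr and Fact ⇒ Fact and Fact ⇒ Tree and Fact ⇒ v and Fact ⇒ v and Tree ⇒ v and m
Derivation 2: Expr ⇒ Fact ⇒ v and Fact ⇒ v and Tree ⇒ v and m

Two distinct leftmost derivations for the same string.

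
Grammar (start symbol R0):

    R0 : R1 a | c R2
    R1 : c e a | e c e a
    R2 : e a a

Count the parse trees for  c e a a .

Parse trees for c e a a:
  [R0 [R1 c e a] a]
  [R0 c [R2 e a a]]

2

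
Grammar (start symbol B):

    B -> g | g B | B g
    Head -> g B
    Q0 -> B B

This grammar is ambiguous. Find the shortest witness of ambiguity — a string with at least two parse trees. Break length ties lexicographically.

g g

length 1: no string has ≥2 trees
length 2: g g has 2 parse trees

Two derivations of g g:
  B ⇒ g B ⇒ g g
  B ⇒ B g ⇒ g g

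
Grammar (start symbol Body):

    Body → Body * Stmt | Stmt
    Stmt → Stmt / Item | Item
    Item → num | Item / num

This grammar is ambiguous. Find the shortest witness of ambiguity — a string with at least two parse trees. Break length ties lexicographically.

num / num

length 1: no string has ≥2 trees
length 3: num / num has 2 parse trees

Two derivations of num / num:
  Body ⇒ Stmt ⇒ Stmt / Item ⇒ Item / Item ⇒ num / Item ⇒ num / num
  Body ⇒ Stmt ⇒ Item ⇒ Item / num ⇒ num / num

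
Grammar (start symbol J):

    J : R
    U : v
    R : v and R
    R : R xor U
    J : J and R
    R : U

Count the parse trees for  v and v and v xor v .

Parse trees for v and v and v xor v:
  [J [R v and [R v and [R [R [U v]] xor [U v]]]]]
  [J [R v and [R [R v and [R [U v]]] xor [U v]]]]
  [J [R [R v and [R v and [R [U v]]]] xor [U v]]]
  [J [J [R [U v]]] and [R v and [R [R [U v]] xor [U v]]]]
  [J [J [R [U v]]] and [R [R v and [R [U v]]] xor [U v]]]
  [J [J [R v and [R [U v]]]] and [R [R [U v]] xor [U v]]]
  [J [J [J [R [U v]]] and [R [U v]]] and [R [R [U v]] xor [U v]]]

7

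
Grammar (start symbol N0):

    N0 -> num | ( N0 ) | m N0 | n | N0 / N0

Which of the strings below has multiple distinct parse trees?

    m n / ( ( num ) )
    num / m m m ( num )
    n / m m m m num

m n / ( ( num ) ): 2 trees
num / m m m ( num ): 1 tree
n / m m m m num: 1 tree

m n / ( ( num ) )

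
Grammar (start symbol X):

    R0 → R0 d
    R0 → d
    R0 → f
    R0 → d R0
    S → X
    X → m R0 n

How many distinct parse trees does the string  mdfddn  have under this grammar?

3

Parse trees for mdfddn:
  [X m [R0 [R0 [R0 d [R0 f]] d] d] n]
  [X m [R0 [R0 d [R0 [R0 f] d]] d] n]
  [X m [R0 d [R0 [R0 [R0 f] d] d]] n]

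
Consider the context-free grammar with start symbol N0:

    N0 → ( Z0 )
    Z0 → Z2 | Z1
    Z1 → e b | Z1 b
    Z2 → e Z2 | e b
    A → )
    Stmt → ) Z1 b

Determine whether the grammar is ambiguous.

Ambiguous

Witness: ( e b )

Derivation 1: N0 ⇒ ( Z0 ) ⇒ ( Z2 ) ⇒ ( e b )
Derivation 2: N0 ⇒ ( Z0 ) ⇒ ( Z1 ) ⇒ ( e b )

Two distinct leftmost derivations for the same string.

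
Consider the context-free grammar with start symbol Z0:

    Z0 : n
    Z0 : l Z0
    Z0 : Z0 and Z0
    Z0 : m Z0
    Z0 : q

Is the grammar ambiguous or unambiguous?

Witness: l n and n

Derivation 1: Z0 ⇒ l Z0 ⇒ l Z0 and Z0 ⇒ l n and Z0 ⇒ l n and n
Derivation 2: Z0 ⇒ Z0 and Z0 ⇒ l Z0 and Z0 ⇒ l n and Z0 ⇒ l n and n

Two distinct leftmost derivations for the same string.

Ambiguous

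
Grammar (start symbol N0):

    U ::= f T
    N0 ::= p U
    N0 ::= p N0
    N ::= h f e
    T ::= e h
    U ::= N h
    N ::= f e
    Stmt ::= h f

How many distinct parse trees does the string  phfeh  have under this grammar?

1

Parse trees for phfeh:
  [N0 p [U [N h f e] h]]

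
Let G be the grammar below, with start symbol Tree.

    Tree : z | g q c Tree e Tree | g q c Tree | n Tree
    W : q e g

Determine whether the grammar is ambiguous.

Witness: g q c g q c z e z

Derivation 1: Tree ⇒ g q c Tree e Tree ⇒ g q c g q c Tree e Tree ⇒ g q c g q c z e Tree ⇒ g q c g q c z e z
Derivation 2: Tree ⇒ g q c Tree ⇒ g q c g q c Tree e Tree ⇒ g q c g q c z e Tree ⇒ g q c g q c z e z

Two distinct leftmost derivations for the same string.

Ambiguous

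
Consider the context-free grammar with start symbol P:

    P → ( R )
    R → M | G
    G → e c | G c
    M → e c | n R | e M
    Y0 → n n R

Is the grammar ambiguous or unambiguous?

Witness: ( e c )

Derivation 1: P ⇒ ( R ) ⇒ ( M ) ⇒ ( e c )
Derivation 2: P ⇒ ( R ) ⇒ ( G ) ⇒ ( e c )

Two distinct leftmost derivations for the same string.

Ambiguous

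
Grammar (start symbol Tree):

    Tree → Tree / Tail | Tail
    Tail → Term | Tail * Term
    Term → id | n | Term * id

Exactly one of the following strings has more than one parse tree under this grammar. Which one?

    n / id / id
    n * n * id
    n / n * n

n / id / id: 1 tree
n * n * id: 2 trees
n / n * n: 1 tree

n * n * id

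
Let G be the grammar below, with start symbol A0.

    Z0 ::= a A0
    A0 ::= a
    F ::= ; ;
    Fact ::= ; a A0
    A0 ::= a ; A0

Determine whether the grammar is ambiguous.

Unambiguous

Only A0 is reachable from A0; ignoring the rest: The reachable grammar is A → atom sep A | atom. Each atom is followed by either the separator (recurse) or end-of-string (stop) — no choice point.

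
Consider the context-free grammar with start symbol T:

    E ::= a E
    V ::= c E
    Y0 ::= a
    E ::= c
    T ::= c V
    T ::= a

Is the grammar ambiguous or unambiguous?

Only T, V, E are reachable from T; ignoring the rest: Each reachable nonterminal has at most one production per leading terminal, and all productions are right-linear; the derivation is determined token-by-token.

Unambiguous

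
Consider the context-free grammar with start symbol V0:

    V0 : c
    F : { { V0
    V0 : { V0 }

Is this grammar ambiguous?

Only V0 is reachable from V0; ignoring the rest: Each string is a nest of matched brackets around a single atom. An opening bracket forces the recursive rule; an atom forces the base rule.

Unambiguous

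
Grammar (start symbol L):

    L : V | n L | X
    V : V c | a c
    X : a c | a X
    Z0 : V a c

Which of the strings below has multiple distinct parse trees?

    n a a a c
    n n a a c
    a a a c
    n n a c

n n a c

n a a a c: 1 tree
n n a a c: 1 tree
a a a c: 1 tree
n n a c: 2 trees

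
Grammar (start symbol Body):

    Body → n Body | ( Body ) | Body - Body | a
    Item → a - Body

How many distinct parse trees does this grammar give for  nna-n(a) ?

Parse trees for nna-n(a):
  [Body n [Body n [Body [Body a] - [Body n [Body ( [Body a] )]]]]]
  [Body n [Body [Body n [Body a]] - [Body n [Body ( [Body a] )]]]]
  [Body [Body n [Body n [Body a]]] - [Body n [Body ( [Body a] )]]]

3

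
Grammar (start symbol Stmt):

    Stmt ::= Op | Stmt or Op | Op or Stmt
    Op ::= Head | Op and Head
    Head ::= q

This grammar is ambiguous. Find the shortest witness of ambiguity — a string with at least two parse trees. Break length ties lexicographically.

q or q

length 1: no string has ≥2 trees
length 3: q or q has 2 parse trees

Two derivations of q or q:
  Stmt ⇒ Stmt or Op ⇒ Op or Op ⇒ Head or Op ⇒ q or Op ⇒ q or Head ⇒ q or q
  Stmt ⇒ Op or Stmt ⇒ Head or Stmt ⇒ q or Stmt ⇒ q or Op ⇒ q or Head ⇒ q or q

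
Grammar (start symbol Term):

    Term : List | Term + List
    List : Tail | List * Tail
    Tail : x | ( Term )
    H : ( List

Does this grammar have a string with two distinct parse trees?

Unambiguous

Only Term, List, Tail are reachable from Term; ignoring the rest: This is a standard precedence ladder (Term over List over Tail), with each level left-recursive on its own operator ('+' at Term, '*' at List). That structure is LR(1), hence unambiguous.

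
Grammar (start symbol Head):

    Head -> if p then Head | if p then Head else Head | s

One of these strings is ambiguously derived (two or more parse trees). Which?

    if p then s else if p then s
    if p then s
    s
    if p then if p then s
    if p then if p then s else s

if p then s else if p then s: 1 tree
if p then s: 1 tree
s: 1 tree
if p then if p then s: 1 tree
if p then if p then s else s: 2 trees

if p then if p then s else s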